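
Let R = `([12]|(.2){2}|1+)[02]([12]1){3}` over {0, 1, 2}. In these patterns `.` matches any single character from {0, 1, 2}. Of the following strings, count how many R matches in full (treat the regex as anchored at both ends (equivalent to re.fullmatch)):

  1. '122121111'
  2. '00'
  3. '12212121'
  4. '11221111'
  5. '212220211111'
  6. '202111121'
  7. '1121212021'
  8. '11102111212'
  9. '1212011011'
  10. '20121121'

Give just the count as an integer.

1 → no match
2 → no match — must end with '1'
3 → match
4 → no match
5 → no match
6 → no match
7 → no match
8 → no match — must end with '1'
9 → no match
10 → no match
Total matched: 1

1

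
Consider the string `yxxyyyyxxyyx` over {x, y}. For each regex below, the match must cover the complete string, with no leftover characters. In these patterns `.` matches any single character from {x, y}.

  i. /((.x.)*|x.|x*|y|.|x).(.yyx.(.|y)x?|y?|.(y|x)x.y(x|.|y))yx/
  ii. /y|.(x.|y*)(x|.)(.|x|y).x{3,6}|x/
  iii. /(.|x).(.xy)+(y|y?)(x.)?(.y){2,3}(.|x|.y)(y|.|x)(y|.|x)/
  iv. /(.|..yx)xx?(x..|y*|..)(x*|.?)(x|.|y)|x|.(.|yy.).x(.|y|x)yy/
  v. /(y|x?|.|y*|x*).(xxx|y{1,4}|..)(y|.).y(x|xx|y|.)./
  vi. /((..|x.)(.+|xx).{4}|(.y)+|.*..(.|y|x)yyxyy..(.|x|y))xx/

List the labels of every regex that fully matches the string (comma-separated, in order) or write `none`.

i → match
ii → no match
iii → no match
iv → no match
v → no match
vi → no match — must end with `xx`

i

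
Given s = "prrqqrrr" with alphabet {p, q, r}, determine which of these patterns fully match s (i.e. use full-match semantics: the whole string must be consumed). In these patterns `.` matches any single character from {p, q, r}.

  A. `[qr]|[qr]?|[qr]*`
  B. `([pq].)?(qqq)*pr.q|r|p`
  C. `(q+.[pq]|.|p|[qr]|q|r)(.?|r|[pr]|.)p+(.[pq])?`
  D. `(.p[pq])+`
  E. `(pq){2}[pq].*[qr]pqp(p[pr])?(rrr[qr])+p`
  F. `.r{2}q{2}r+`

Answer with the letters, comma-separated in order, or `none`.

F

A → no match
B → no match
C → no match
D → no match
E → no match — must start with "pq"
F → match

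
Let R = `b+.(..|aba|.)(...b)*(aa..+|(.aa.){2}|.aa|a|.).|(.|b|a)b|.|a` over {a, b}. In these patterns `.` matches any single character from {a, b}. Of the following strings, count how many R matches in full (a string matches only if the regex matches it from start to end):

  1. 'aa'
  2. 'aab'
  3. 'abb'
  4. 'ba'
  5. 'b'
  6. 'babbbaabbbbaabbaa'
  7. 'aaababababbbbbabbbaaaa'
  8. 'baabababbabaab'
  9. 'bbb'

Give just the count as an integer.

1

1. 'aa' → no match
2. 'aab' → no match
3. 'abb' → no match
4. 'ba' → no match
5. 'b' → match
6 → no match
7 → no match
8 → no match
9. 'bbb' → no match
Total matched: 1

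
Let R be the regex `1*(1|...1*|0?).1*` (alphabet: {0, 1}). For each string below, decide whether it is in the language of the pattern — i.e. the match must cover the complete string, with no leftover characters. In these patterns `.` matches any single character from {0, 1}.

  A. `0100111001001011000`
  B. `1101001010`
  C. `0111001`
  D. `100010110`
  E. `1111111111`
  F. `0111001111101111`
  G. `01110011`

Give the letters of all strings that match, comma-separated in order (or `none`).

E

A → no match
B → no match
C → no match
D → no match
E → match
F → no match
G → no match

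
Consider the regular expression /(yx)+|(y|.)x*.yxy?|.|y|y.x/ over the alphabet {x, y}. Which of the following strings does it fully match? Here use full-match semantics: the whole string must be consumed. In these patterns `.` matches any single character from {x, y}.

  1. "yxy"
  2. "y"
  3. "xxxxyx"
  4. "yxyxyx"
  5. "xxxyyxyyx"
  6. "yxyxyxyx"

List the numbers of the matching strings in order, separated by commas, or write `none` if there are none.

1 → no match
2 → match
3 → match
4 → match
5 → no match
6 → match

2, 3, 4, 6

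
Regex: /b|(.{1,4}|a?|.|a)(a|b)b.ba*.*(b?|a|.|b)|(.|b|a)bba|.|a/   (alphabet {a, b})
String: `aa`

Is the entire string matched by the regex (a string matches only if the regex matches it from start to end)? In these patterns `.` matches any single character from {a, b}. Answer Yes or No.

No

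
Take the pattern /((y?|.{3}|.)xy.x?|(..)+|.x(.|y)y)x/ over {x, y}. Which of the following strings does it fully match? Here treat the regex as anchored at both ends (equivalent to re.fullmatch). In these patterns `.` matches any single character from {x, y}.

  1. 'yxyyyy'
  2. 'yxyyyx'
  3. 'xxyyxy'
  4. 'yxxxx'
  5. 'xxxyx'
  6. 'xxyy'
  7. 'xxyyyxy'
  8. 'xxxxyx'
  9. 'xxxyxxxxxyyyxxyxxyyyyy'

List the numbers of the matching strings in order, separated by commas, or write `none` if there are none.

4, 5

1 → no match — must end with 'x'
2 → no match
3 → no match — must end with 'x'
4 → match
5 → match
6 → no match — must end with 'x'
7 → no match — must end with 'x'
8 → no match
9 → no match — must end with 'x'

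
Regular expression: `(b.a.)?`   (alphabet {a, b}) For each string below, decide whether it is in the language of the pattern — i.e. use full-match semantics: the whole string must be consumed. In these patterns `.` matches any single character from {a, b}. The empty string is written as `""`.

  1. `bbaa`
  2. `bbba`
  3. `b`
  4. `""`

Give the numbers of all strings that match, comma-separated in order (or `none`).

1, 4

1 → match
2 → no match
3 → no match
4 → match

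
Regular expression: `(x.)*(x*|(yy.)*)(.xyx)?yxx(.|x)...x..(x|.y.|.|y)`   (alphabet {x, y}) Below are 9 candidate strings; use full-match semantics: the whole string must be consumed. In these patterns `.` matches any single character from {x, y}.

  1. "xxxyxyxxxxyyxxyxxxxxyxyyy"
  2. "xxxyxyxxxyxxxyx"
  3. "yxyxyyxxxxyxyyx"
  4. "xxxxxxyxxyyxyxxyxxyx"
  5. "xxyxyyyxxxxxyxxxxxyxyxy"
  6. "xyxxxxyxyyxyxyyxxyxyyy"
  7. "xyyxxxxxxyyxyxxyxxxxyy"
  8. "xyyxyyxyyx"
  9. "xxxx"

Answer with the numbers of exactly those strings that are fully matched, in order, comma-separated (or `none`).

1 → no match
2 → no match
3 → no match
4 → no match
5 → no match
6 → no match
7 → no match
8 → no match
9 → no match

none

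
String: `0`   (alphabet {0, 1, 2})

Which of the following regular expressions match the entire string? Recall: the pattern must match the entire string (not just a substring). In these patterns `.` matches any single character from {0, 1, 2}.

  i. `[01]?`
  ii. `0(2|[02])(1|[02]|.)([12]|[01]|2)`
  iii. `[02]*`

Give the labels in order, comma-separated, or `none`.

i, iii

i → match
ii → no match
iii → match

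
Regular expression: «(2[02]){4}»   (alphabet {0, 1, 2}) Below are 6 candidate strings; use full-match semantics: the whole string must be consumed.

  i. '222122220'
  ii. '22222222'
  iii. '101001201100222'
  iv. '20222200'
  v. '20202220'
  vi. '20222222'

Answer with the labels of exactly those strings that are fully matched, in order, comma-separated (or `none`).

ii, v, vi

i. '222122220' → no match
ii. '22222222' → match
iii → no match — must start with '2'
iv. '20222200' → no match
v. '20202220' → match
vi. '20222222' → match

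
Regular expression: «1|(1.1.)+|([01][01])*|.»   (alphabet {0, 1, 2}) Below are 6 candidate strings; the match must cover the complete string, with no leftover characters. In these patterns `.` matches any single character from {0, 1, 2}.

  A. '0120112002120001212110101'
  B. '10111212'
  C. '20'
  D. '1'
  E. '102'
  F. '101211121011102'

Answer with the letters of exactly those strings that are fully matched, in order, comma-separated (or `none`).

A → no match
B → match
C → no match
D → match
E → no match
F → no match

B, D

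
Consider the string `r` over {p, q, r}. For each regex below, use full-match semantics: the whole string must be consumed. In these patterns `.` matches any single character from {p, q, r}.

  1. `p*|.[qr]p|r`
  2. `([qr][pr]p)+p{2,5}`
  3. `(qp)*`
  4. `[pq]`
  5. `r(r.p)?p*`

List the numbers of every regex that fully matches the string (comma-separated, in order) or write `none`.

1 → match
2 → no match — must end with `p`
3 → no match
4 → no match
5 → match

1, 5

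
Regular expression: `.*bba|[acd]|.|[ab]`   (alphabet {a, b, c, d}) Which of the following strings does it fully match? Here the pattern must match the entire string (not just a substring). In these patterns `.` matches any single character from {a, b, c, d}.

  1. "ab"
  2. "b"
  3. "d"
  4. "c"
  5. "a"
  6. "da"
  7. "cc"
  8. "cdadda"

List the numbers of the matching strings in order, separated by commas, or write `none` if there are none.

1 → no match
2 → match
3 → match
4 → match
5 → match
6 → no match
7 → no match
8 → no match

2, 3, 4, 5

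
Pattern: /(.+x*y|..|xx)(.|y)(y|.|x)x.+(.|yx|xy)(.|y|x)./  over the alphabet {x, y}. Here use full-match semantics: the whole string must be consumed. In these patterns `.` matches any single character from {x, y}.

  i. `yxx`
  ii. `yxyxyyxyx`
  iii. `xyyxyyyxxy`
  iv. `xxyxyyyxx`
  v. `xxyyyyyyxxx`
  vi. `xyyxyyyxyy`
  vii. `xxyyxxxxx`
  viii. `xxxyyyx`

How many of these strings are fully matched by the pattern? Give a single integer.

1

i. `yxx` → no match
ii. `yxyxyyxyx` → no match
iii. `xyyxyyyxxy` → no match
iv. `xxyxyyyxx` → no match
v. `xxyyyyyyxxx` → no match
vi. `xyyxyyyxyy` → no match
vii. `xxyyxxxxx` → match
viii. `xxxyyyx` → no match
Total matched: 1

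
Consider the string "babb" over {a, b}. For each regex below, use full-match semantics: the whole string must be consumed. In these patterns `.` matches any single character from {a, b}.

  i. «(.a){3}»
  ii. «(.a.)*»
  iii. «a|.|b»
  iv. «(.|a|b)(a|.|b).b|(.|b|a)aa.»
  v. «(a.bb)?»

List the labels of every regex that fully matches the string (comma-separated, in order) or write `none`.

i → no match — must end with "a"
ii → no match
iii → no match
iv → match
v → no match

iv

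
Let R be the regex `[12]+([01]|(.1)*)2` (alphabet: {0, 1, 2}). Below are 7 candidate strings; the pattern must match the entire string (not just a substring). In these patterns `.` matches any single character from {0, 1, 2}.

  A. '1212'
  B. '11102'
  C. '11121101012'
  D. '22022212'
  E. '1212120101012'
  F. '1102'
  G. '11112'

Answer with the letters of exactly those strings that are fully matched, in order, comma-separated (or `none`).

A, B, C, E, F, G

A. '1212' → match
B. '11102' → match
C. '11121101012' → match
D. '22022212' → no match
E → match
F. '1102' → match
G. '11112' → match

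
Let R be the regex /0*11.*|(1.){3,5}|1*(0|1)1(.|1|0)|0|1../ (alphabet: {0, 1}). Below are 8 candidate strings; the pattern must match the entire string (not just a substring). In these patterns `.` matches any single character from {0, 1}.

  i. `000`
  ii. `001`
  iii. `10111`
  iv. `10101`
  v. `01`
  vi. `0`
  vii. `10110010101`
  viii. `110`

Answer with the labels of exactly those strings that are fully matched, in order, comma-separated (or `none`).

i → no match
ii → no match
iii → no match
iv → no match
v → no match
vi → match
vii → no match
viii → match

vi, viii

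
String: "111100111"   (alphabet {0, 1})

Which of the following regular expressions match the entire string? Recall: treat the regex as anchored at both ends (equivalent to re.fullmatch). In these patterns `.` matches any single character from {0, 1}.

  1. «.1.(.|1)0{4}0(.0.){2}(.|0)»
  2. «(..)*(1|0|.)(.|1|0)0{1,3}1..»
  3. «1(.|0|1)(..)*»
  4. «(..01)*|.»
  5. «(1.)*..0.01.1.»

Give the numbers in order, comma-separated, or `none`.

2

1 → no match
2 → match
3 → no match
4 → no match
5 → no match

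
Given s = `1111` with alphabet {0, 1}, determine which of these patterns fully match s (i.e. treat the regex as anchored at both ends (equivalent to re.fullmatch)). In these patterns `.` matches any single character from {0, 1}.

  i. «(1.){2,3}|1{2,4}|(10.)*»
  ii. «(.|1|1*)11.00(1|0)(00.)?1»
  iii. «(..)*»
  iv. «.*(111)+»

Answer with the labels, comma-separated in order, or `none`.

i → match
ii → no match
iii → match
iv → match

i, iii, iv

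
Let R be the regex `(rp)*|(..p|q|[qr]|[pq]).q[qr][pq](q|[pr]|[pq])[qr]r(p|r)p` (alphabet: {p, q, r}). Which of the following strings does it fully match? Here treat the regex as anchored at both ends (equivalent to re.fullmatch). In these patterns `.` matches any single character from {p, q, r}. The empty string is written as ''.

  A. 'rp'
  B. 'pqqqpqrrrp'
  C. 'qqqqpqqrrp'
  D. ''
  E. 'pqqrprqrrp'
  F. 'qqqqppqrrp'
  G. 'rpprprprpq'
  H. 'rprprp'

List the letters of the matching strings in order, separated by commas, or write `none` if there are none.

A → match
B → match
C → match
D → match
E → match
F → match
G → no match
H → match

A, B, C, D, E, F, H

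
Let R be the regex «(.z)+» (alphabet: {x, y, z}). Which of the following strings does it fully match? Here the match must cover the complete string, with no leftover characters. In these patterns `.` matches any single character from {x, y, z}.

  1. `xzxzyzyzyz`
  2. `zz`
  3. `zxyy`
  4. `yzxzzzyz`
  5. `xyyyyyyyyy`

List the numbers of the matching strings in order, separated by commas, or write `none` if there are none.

1 → match
2 → match
3 → no match — must end with `z`
4 → match
5 → no match — must end with `z`

1, 2, 4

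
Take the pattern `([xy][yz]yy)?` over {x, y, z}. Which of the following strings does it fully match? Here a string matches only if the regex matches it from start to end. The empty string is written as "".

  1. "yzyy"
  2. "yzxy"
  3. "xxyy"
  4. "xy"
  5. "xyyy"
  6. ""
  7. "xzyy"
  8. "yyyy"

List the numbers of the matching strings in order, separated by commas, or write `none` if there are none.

1, 5, 6, 7, 8

1 → match
2 → no match
3 → no match
4 → no match
5 → match
6 → match
7 → match
8 → match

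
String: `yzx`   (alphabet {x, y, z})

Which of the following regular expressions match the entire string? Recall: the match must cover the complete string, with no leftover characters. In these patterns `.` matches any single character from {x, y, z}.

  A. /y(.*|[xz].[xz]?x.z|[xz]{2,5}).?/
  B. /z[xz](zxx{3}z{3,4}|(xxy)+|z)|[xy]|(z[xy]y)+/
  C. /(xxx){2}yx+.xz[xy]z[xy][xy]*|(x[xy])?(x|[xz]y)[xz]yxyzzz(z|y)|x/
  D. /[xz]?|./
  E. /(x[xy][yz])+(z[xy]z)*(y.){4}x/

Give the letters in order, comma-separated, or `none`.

A

A → match
B → no match
C → no match
D → no match
E → no match — must start with `x`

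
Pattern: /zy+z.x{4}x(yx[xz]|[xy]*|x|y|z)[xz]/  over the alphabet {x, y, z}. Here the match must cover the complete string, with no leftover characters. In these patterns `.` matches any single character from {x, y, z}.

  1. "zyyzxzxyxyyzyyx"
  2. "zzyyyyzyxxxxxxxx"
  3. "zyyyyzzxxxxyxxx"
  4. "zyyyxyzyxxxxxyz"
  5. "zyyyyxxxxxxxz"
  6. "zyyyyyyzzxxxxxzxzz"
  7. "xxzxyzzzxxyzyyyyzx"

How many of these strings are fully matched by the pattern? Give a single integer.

0

1 → no match
2 → no match — must start with "zy"
3 → no match
4 → no match
5 → no match
6 → no match
7 → no match — must start with "zy"
Total matched: 0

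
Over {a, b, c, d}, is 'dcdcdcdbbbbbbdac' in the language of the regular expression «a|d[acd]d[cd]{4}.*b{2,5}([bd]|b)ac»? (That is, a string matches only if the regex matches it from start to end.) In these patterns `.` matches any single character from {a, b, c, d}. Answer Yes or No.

Yes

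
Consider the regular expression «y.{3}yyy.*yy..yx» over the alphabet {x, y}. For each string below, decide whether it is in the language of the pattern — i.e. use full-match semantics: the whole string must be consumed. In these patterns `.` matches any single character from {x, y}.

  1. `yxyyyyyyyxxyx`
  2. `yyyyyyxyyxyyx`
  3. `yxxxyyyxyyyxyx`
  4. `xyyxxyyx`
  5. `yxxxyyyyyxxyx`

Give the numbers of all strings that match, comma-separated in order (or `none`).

1, 3, 5

1 → match
2 → no match
3 → match
4 → no match — must start with `y`
5 → match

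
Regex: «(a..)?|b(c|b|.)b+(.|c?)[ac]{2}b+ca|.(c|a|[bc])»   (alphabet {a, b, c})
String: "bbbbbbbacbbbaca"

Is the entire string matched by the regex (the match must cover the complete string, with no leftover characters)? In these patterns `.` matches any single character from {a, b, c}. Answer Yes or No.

No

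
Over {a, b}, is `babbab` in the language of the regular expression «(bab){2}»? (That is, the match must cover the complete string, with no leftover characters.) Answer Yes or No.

Yes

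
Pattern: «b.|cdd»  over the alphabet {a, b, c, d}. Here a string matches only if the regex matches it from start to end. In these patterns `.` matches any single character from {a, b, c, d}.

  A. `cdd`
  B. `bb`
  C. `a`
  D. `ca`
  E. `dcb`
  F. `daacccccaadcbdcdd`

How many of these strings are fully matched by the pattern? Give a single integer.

2

A. `cdd` → match
B. `bb` → match
C. `a` → no match
D. `ca` → no match
E. `dcb` → no match
F → no match
Total matched: 2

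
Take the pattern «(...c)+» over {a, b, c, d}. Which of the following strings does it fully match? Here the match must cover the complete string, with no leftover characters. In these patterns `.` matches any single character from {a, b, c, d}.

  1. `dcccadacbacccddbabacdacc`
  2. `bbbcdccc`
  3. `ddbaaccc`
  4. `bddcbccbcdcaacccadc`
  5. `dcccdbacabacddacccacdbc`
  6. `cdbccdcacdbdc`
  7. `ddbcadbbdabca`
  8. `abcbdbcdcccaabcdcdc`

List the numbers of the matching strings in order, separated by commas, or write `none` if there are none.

1 → no match
2 → match
3 → no match
4 → no match
5 → no match
6 → no match
7 → no match — must end with `c`
8 → no match

2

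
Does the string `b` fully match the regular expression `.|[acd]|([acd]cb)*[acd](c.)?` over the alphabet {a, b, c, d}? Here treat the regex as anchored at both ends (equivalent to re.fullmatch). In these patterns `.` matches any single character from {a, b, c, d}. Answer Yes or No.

Yes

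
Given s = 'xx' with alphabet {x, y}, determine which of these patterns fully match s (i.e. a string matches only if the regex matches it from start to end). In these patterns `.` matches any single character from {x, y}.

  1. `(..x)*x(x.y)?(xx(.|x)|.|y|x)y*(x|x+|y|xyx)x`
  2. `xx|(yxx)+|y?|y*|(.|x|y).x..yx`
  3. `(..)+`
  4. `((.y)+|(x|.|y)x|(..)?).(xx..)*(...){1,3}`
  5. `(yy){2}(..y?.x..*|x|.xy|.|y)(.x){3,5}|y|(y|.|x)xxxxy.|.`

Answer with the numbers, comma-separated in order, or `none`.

2, 3

1 → no match
2 → match
3 → match
4 → no match
5 → no match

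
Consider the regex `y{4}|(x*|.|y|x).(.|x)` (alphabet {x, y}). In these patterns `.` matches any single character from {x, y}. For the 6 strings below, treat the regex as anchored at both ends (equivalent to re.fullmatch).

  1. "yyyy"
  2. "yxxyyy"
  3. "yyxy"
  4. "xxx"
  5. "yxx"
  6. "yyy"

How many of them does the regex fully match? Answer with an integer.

4

1 → match
2 → no match
3 → no match
4 → match
5 → match
6 → match
Total matched: 4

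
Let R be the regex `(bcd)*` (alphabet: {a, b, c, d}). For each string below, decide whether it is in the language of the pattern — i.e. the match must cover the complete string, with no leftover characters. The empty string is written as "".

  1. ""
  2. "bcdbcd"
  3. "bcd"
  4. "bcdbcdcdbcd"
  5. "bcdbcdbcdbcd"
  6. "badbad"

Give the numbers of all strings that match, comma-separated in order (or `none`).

1 → match
2 → match
3 → match
4 → no match
5 → match
6 → no match

1, 2, 3, 5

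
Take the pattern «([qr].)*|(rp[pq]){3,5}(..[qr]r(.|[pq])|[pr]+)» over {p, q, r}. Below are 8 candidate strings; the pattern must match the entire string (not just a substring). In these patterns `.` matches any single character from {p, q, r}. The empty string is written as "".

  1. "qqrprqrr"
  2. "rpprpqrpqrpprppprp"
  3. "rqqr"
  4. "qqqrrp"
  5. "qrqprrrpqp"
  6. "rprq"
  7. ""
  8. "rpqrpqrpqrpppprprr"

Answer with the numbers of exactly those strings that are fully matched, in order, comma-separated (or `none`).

1, 2, 3, 4, 5, 6, 7, 8

1. "qqrprqrr" → match
2 → match
3. "rqqr" → match
4. "qqqrrp" → match
5. "qrqprrrpqp" → match
6. "rprq" → match
7. "" → match
8 → match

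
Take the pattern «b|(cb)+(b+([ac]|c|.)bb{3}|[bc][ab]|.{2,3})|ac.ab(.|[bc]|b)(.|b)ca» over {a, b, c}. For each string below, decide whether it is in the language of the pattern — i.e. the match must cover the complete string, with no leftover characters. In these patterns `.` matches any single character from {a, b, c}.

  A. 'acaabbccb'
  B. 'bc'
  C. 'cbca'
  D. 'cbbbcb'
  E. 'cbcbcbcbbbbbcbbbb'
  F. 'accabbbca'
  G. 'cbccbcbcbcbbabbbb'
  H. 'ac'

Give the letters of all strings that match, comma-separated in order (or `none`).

A → no match
B → no match
C → match
D → no match
E → match
F → match
G → no match
H → no match

C, E, F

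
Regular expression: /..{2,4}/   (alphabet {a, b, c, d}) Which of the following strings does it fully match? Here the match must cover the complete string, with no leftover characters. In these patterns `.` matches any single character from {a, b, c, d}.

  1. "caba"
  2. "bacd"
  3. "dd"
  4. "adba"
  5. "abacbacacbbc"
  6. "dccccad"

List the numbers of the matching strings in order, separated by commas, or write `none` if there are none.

1. "caba" → match
2. "bacd" → match
3. "dd" → no match
4. "adba" → match
5. "abacbacacbbc" → no match
6. "dccccad" → no match

1, 2, 4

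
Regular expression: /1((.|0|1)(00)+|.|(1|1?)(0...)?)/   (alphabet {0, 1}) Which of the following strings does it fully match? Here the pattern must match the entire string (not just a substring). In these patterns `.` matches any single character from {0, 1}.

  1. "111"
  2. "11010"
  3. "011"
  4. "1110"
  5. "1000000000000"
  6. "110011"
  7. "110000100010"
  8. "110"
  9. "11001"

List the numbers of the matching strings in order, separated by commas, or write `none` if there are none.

6

1 → no match
2 → no match
3 → no match — must start with "1"
4 → no match
5 → no match
6 → match
7 → no match
8 → no match
9 → no match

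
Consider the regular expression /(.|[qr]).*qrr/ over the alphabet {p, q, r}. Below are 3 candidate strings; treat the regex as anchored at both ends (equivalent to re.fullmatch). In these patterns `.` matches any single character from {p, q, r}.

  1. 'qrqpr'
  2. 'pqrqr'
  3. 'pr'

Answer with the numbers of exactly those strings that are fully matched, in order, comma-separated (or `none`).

none

1 → no match — must end with 'qrr'
2 → no match — must end with 'qrr'
3 → no match — must end with 'qrr'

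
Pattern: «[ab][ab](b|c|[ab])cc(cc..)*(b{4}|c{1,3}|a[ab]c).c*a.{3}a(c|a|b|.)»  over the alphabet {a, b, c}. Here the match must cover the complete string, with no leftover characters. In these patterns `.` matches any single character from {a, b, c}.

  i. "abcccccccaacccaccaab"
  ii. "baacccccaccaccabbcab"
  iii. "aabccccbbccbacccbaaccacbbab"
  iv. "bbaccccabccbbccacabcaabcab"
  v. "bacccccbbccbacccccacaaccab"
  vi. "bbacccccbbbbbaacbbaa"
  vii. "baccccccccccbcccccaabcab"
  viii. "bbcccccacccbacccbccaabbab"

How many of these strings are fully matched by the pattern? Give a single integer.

i → match
ii → match
iii → match
iv → no match
v → match
vi → match
vii → match
viii → match
Total matched: 7

7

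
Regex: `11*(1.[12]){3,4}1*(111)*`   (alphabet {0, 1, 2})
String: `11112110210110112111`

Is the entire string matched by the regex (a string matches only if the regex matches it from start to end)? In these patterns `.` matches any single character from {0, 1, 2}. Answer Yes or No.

No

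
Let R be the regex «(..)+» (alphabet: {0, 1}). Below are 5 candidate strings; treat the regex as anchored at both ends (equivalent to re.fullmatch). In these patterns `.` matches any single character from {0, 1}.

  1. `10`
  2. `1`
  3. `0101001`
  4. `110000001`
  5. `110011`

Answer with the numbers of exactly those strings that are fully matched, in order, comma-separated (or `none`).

1 → match
2 → no match
3 → no match
4 → no match
5 → match

1, 5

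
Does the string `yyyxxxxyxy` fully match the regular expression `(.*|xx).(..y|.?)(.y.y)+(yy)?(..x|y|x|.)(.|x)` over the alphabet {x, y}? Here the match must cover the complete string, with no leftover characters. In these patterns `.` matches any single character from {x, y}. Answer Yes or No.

No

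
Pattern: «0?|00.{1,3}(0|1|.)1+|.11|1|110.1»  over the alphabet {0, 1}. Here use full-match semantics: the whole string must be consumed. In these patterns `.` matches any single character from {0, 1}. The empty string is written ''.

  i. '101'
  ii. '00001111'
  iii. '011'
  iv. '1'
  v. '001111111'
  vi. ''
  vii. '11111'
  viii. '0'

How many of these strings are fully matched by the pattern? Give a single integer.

i → no match
ii → match
iii → match
iv → match
v → match
vi → match
vii → no match
viii → match
Total matched: 6

6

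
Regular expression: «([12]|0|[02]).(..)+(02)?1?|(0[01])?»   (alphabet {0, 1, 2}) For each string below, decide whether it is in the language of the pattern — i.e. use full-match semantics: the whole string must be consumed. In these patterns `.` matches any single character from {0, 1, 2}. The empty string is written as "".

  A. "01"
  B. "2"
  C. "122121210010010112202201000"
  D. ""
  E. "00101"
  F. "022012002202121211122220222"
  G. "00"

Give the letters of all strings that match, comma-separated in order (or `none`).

A → match
B → no match
C → no match
D → match
E → match
F → no match
G → match

A, D, E, G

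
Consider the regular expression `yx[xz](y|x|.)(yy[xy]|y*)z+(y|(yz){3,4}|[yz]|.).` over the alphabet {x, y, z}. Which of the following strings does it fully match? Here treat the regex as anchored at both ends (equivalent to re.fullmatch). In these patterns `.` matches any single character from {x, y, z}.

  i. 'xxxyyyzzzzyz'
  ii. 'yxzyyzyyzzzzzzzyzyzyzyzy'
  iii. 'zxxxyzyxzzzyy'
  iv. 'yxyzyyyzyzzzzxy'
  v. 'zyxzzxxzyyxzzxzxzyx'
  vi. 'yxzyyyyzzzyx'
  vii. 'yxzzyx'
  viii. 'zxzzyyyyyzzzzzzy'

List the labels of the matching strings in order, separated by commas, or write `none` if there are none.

vi

i → no match — must start with 'yx'
ii → no match
iii → no match — must start with 'yx'
iv → no match
v → no match — must start with 'yx'
vi → match
vii → no match
viii → no match — must start with 'yx'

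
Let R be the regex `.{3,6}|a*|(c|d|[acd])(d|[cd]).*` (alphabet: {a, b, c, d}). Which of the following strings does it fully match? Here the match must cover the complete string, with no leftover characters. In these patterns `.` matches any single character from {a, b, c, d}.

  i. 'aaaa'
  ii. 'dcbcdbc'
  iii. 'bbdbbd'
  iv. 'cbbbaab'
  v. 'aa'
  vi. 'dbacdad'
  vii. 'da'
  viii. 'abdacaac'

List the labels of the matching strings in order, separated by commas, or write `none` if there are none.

i → match
ii → match
iii → match
iv → no match
v → match
vi → no match
vii → no match
viii → no match

i, ii, iii, v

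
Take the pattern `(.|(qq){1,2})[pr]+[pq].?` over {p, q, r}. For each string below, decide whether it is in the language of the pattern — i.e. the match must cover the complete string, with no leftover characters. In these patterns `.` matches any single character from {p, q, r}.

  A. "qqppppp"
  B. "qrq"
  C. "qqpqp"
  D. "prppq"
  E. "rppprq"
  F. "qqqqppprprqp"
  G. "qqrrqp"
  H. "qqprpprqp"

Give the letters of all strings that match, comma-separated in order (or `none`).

A, B, C, D, E, F, G, H

A → match
B → match
C → match
D → match
E → match
F → match
G → match
H → match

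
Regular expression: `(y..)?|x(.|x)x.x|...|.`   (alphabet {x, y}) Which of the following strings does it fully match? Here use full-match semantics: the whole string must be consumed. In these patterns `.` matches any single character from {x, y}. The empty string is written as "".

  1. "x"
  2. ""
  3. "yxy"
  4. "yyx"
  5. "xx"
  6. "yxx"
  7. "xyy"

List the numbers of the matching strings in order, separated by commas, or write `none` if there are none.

1. "x" → match
2. "" → match
3. "yxy" → match
4. "yyx" → match
5. "xx" → no match
6. "yxx" → match
7. "xyy" → match

1, 2, 3, 4, 6, 7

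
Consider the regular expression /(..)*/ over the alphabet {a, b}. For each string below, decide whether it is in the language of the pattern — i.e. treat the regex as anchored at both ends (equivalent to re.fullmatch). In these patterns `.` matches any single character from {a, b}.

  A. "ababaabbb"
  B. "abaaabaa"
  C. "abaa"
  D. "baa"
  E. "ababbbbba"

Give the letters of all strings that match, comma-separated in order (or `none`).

B, C

A → no match
B → match
C → match
D → no match
E → no match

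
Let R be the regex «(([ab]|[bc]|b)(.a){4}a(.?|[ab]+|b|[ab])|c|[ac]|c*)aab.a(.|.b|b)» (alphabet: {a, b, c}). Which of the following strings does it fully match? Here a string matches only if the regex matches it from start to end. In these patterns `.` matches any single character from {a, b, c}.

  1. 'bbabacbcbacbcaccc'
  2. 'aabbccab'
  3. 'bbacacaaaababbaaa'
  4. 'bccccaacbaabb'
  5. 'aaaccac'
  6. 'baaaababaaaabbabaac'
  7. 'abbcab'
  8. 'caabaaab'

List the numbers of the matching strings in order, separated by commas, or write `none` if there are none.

1 → no match
2 → no match
3 → no match
4 → no match
5 → no match
6 → no match
7 → no match
8 → match

8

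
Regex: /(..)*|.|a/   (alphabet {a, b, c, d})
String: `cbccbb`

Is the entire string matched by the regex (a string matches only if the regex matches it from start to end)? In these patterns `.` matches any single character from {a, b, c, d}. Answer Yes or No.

Yes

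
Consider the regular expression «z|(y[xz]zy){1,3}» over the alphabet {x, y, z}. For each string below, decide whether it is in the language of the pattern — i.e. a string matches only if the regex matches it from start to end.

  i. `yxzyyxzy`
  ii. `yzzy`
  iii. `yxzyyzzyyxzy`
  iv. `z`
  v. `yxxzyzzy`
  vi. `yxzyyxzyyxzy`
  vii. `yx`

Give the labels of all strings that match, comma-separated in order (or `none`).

i, ii, iii, iv, vi

i → match
ii → match
iii → match
iv → match
v → no match
vi → match
vii → no match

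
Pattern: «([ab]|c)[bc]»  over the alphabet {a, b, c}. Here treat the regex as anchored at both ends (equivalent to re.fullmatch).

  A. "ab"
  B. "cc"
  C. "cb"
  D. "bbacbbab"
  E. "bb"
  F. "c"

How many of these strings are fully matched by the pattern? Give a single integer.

4

A. "ab" → match
B. "cc" → match
C. "cb" → match
D. "bbacbbab" → no match
E. "bb" → match
F. "c" → no match
Total matched: 4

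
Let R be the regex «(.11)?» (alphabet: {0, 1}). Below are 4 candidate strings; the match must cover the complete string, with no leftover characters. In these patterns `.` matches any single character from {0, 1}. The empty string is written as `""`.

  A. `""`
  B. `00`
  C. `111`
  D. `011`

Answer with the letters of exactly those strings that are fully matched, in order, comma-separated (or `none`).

A → match
B → no match
C → match
D → match

A, C, D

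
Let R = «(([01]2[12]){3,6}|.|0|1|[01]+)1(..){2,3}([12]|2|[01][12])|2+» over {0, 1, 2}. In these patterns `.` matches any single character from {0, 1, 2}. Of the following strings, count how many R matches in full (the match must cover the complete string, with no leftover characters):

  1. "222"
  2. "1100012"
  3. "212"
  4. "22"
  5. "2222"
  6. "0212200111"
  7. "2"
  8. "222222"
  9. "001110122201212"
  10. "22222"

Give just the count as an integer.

1. "222" → match
2. "1100012" → match
3. "212" → no match
4. "22" → match
5. "2222" → match
6. "0212200111" → no match
7. "2" → match
8. "222222" → match
9 → match
10. "22222" → match
Total matched: 8

8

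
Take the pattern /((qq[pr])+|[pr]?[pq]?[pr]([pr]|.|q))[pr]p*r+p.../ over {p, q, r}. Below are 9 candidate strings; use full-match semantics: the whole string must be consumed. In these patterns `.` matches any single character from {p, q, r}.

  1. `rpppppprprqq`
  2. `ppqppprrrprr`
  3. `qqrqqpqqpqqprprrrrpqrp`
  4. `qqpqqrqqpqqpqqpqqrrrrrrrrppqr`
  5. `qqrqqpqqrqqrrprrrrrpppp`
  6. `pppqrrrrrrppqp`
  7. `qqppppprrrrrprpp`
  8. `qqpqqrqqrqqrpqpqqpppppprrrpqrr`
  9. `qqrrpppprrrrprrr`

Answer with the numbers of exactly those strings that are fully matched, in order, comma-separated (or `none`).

1 → match
2 → no match
3 → match
4 → match
5 → match
6 → match
7 → match
8 → no match
9 → match

1, 3, 4, 5, 6, 7, 9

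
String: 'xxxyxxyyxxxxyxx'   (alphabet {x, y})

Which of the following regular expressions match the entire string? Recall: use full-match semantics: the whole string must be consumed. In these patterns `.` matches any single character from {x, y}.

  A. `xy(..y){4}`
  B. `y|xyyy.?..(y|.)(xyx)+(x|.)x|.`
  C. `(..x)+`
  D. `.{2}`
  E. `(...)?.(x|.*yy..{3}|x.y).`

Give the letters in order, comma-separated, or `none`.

C

A → no match — must start with 'xy'
B → no match
C → match
D → no match
E → no match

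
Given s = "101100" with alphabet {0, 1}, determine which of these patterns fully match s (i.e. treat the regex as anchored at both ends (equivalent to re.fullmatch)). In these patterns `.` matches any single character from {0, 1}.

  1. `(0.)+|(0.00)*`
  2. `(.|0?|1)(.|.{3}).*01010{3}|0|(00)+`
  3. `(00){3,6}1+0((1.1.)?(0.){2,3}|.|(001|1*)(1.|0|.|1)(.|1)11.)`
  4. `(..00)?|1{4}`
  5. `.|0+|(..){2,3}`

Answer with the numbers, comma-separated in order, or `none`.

5

1 → no match
2 → no match
3 → no match — must start with "00"
4 → no match
5 → match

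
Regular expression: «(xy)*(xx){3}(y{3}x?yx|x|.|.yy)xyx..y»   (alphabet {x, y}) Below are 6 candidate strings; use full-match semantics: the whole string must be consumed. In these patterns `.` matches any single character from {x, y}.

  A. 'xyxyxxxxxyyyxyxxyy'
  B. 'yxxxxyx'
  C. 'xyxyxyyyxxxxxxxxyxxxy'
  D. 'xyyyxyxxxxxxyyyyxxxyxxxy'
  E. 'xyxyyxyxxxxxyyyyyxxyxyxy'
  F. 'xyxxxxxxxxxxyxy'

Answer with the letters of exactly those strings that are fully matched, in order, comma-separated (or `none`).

none

A → no match
B → no match — must end with 'y'
C → no match
D → no match
E → no match
F → no match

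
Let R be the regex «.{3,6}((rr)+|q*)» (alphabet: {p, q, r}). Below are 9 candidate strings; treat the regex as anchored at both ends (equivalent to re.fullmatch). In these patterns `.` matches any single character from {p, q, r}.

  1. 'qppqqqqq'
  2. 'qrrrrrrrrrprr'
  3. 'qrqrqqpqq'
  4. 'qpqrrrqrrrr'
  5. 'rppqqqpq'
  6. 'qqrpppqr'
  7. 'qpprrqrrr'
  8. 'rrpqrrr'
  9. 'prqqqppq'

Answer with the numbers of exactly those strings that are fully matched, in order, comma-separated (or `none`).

1, 8

1. 'qppqqqqq' → match
2 → no match
3. 'qrqrqqpqq' → no match
4. 'qpqrrrqrrrr' → no match
5. 'rppqqqpq' → no match
6. 'qqrpppqr' → no match
7. 'qpprrqrrr' → no match
8. 'rrpqrrr' → match
9. 'prqqqppq' → no match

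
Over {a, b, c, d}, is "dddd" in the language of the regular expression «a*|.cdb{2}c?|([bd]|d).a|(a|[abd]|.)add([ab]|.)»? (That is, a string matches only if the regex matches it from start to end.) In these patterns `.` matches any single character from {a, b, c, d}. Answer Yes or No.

No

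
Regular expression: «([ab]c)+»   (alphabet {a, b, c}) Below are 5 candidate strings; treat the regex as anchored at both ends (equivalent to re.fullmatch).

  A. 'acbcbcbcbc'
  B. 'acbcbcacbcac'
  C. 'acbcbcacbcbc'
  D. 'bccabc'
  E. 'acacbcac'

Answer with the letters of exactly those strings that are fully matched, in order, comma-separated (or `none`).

A → match
B → match
C → match
D → no match
E → match

A, B, C, E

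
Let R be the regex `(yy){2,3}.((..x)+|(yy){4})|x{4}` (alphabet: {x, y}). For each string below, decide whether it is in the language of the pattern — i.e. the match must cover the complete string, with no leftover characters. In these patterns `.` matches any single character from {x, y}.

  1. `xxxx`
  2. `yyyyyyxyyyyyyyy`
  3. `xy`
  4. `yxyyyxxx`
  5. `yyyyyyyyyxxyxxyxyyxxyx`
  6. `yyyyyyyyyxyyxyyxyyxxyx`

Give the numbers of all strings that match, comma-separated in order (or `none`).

1 → match
2 → match
3 → no match
4 → no match
5 → match
6 → match

1, 2, 5, 6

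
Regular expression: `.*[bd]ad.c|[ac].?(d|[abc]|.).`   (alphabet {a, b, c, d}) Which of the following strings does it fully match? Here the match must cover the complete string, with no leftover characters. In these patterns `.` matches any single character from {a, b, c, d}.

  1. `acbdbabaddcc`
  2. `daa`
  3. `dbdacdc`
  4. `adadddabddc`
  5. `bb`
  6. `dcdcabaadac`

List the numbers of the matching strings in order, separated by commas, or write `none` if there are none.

none

1 → no match
2 → no match
3 → no match
4 → no match
5 → no match
6 → no match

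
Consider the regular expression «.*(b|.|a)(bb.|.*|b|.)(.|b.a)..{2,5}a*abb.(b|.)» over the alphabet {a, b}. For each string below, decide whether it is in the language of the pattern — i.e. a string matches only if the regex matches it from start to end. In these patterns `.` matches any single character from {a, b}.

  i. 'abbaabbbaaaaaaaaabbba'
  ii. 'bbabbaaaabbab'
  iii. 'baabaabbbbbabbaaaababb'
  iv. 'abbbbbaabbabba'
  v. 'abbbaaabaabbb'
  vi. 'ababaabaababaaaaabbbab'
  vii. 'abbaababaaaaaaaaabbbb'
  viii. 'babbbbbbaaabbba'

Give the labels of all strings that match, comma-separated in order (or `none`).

i, ii, vii, viii

i → match
ii → match
iii → no match
iv → no match
v → no match
vi → no match
vii → match
viii → match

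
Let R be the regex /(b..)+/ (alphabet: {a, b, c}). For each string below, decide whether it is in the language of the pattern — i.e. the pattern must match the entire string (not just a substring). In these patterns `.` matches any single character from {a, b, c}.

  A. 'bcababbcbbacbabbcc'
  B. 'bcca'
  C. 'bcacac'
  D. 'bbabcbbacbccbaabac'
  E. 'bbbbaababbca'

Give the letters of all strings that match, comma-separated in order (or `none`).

A → match
B → no match
C → no match
D → match
E → match

A, D, E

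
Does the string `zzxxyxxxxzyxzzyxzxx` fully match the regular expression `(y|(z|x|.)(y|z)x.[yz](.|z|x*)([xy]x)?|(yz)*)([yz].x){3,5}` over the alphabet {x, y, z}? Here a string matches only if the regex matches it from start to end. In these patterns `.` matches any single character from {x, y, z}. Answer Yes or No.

No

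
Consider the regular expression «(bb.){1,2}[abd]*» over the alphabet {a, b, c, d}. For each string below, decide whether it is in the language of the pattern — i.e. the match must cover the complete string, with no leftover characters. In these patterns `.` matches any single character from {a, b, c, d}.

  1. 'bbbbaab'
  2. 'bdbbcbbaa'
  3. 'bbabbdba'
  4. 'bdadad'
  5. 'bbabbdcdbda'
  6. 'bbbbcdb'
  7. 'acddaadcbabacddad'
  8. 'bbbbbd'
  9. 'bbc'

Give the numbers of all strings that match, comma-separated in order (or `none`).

1, 3, 8, 9

1 → match
2 → no match — must start with 'bb'
3 → match
4 → no match — must start with 'bb'
5 → no match
6 → no match
7 → no match — must start with 'bb'
8 → match
9 → match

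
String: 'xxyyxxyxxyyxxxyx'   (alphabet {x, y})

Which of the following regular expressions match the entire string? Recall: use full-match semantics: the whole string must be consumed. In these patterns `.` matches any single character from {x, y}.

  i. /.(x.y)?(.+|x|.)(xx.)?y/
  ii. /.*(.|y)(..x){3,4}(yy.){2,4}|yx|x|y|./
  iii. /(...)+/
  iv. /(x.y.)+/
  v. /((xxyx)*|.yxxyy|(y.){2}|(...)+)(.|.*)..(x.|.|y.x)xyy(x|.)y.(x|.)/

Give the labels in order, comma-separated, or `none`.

i → no match — must end with 'y'
ii → no match
iii → no match
iv → match
v → no match

iv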